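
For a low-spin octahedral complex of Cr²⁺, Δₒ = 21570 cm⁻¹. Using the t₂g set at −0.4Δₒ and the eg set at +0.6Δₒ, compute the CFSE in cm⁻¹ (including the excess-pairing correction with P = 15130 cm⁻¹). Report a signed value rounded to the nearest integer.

-19382

Cr is in group 6, so Cr²⁺ is d⁴ (6 − 2 = 4).
Electron filling gives t₂g⁴ eg⁰.
The orbital stabilization is -1.6Δₒ = -1.6 × 21570 = -34512 cm⁻¹.
High-spin d⁴ would be t₂g³ eg¹ with 0 pairs; low-spin has 1, so 1 excess pair costs +1P = +15130 cm⁻¹.
Combining: -34512 + 15130 = -19382 cm⁻¹.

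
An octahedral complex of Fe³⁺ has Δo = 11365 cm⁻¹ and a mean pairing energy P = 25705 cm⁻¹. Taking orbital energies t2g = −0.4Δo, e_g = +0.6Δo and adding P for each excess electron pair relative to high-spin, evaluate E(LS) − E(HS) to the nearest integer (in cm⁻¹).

28680

Group 8 minus oxidation state +3 gives a d⁵ configuration for Fe³⁺.
High-spin d⁵ fills as t2g^3 e_g^2 with CFSE 3(−0.4) + 2(+0.6) = 0.0Δo = 0 cm⁻¹.
Low-spin t2g^5 e_g^0 gives -2.0Δo = -22730 cm⁻¹, but forming 2 extra pairs costs 2P = 51410 cm⁻¹, so E(LS) = -22730 + 51410 = 28680 cm⁻¹.
The difference is 28680 − (0) = 28680 cm⁻¹, so high-spin lies lower.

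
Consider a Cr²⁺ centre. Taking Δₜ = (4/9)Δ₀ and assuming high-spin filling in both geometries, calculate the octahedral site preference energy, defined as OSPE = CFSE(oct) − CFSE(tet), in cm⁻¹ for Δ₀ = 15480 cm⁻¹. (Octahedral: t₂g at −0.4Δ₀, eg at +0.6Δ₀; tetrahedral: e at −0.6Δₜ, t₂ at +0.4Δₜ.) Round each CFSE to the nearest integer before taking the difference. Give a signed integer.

Cr²⁺: group 6, so d-count = 6 − 2 = 4.
Octahedral high-spin t2g^3 e_g^1: CFSE = -0.6 × 15480 = -9288 cm⁻¹.
In a tetrahedral site the filling is e^2 t2^2: CFSE(tet) = -0.4Δₜ = -0.4 × (4/9)(15480) = -2752 cm⁻¹.
Subtracting, OSPE = -9288 − (-2752) = -6536 cm⁻¹.

-6536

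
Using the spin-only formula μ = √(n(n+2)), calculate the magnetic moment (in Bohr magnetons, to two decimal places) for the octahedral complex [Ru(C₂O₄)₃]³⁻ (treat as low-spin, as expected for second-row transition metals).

1.73 Bohr magnetons

Each C₂O₄²⁻ contributes -2; 3 × (-2) = -6. With overall charge -3, Ru is in the +3 oxidation state.
Ru sits in group 8; removing 3 electrons leaves Ru³⁺ with 8 − 3 = 5 d electrons.
Configuration: t₂g⁵ eg⁰ → 1 unpaired electron.
μ(spin-only) = √[1(1+2)] = √3 ≈ 1.73 Bohr magnetons.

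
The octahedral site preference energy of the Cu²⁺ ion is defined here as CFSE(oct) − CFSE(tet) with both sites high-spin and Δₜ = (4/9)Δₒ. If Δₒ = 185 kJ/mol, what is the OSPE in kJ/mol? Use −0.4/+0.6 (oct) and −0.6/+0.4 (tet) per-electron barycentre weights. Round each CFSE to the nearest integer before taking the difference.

-78

Cu sits in group 11; removing 2 electrons leaves Cu²⁺ with 11 − 2 = 9 d electrons.
Octahedral high-spin t₂g⁶ eg³: CFSE = -0.6 × 185 = -111 kJ/mol.
Tetrahedral e⁴ t₂⁵ gives -0.4Δₜ = -0.4 × (4/9) × 185 = -33 kJ/mol.
OSPE = -111 − (-33) = -78 kJ/mol.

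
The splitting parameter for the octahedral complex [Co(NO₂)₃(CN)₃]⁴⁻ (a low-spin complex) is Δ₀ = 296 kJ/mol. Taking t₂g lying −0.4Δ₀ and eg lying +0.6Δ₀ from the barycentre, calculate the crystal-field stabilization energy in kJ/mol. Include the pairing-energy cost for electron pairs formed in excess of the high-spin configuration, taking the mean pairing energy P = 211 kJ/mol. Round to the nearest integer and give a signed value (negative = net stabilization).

-322

Ligand charges: 3×(-1) from NO₂⁻ and 3×(-1) from CN⁻ sum to -6; with overall charge -4, Co is +2.
Group 9 minus oxidation state +2 gives a d⁷ configuration for Co²⁺.
Electron filling gives t₂g⁶ eg¹.
Orbital CFSE = 6(-0.4) + 1(0.6) = -1.8Δ₀ = -1.8 × 296 = -533 kJ/mol.
Relative to high-spin t₂g⁵ eg² (2 paired), the low-spin configuration has 1 additional pair, contributing +1 × 211 = +211 kJ/mol.
Combining: -533 + 211 = -322 kJ/mol.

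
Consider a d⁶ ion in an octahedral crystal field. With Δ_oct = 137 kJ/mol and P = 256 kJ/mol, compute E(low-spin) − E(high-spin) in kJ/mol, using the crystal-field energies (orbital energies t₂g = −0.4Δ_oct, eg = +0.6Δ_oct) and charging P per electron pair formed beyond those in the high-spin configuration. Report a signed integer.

238

In the high-spin limit (t₂g⁴ eg²) the orbital term is -0.4Δ_oct = -55 kJ/mol, with no excess pairing.
Low-spin t₂g⁶ eg⁰ gives -2.4Δ_oct = -329 kJ/mol, but forming 2 extra pairs costs 2P = 512 kJ/mol, so E(LS) = -329 + 512 = 183 kJ/mol.
E(LS) − E(HS) = 183 − (-55) = 238 kJ/mol.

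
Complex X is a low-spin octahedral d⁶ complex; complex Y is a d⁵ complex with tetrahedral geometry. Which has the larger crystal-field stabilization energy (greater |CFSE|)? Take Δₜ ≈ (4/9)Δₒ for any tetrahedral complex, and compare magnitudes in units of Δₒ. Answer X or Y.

X

X: t₂g⁶ eg⁰, CFSE = -2.4Δₒ.
Y: Tetrahedral splitting is small, so the complex is high-spin; e² t₂³, CFSE = 0.0Δₜ ≈ 0.00Δₒ.
So X has the larger |CFSE|.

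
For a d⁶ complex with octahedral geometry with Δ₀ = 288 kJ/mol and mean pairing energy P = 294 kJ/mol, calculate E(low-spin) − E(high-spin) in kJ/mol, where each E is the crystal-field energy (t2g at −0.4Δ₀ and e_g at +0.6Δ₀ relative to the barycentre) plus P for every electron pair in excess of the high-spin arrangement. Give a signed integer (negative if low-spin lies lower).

12

High-spin: t2g^4 e_g^2, CFSE = -0.4Δ₀ = -115 kJ/mol.
For low-spin the configuration is t2g^6 e_g^0: orbital energy -2.4 × 288 = -691 kJ/mol, and 2 additional pairs relative to high-spin add 588 kJ/mol, giving -103 kJ/mol.
Thus E(LS) − E(HS) = 12 kJ/mol.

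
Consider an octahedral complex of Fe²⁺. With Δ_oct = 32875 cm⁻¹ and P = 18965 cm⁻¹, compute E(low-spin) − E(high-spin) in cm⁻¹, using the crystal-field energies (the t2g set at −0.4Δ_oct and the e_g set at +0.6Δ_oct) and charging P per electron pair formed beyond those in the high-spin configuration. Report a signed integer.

Fe is in group 8, so Fe²⁺ is d⁶ (8 − 2 = 6).
High-spin d⁶ fills as t2g^4 e_g^2 with CFSE 4(−0.4) + 2(+0.6) = -0.4Δ_oct = -13150 cm⁻¹.
For low-spin the configuration is t2g^6 e_g^0: orbital energy -2.4 × 32875 = -78900 cm⁻¹, and 2 additional pairs relative to high-spin add 37930 cm⁻¹, giving -40970 cm⁻¹.
E(LS) − E(HS) = -40970 − (-13150) = -27820 cm⁻¹.

-27820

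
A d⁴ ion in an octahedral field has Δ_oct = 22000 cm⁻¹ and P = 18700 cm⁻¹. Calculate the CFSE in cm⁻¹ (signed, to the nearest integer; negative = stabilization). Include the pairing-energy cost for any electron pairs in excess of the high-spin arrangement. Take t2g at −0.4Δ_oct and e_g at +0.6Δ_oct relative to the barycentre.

With Δ_oct > P the complex is low-spin.
Filling d⁴ accordingly: t2g^4 e_g^0.
Orbital CFSE = -1.6Δ_oct = -1.6 × 22000 = -35200 cm⁻¹.
Excess pairs vs high-spin: 1 − 0 = 1; pairing cost = +18700 cm⁻¹.
Net CFSE = -35200 + 18700 = -16500 cm⁻¹.

-16500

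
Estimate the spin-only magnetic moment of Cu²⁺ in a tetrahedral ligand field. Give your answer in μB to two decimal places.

1.73 μB

Cu²⁺: group 11, so d-count = 11 − 2 = 9.
Tetrahedral splitting is small, so the complex is high-spin.
Configuration: e^4 t2^5 → 1 unpaired electron.
μ(spin-only) = √[1(1+2)] = √3 ≈ 1.73 μB.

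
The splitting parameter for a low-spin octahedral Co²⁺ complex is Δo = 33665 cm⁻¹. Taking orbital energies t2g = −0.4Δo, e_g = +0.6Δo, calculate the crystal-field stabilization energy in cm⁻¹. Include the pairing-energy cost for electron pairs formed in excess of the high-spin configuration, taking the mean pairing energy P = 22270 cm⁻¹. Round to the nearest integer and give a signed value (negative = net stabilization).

-38327

Co is in group 9, so Co²⁺ is d⁷ (9 − 2 = 7).
Configuration: t2g^6 e_g^1.
CFSE(orbital) = 6×(-0.4Δo) + 1×(0.6Δo) = -1.8Δo; with Δo = 33665 cm⁻¹ that is -60597 cm⁻¹.
Pairing penalty: 3 pairs vs 2 in the high-spin reference → 1 extra × P = 22270 cm⁻¹.
Net CFSE = -60597 + 22270 = -38327 cm⁻¹.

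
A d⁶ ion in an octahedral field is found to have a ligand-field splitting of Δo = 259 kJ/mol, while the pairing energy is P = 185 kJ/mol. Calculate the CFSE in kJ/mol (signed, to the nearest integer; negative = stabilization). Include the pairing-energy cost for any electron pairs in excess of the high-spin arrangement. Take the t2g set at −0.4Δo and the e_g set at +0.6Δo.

-252

Δo > P, so pairing is preferred: the ground state is low-spin.
That gives t2g^6 e_g^0.
Orbital CFSE = -2.4Δo = -2.4 × 259 = -622 kJ/mol.
Excess pairs vs high-spin: 3 − 1 = 2; pairing cost = +370 kJ/mol.
Net CFSE = -622 + 370 = -252 kJ/mol.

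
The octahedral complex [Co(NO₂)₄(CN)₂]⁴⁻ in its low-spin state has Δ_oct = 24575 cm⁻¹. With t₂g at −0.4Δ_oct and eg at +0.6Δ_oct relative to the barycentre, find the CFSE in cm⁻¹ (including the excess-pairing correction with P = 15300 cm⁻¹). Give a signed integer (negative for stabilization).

Ligand charges: 4×(-1) from NO₂⁻ and 2×(-1) from CN⁻ sum to -6; with overall charge -4, Co is +2.
Co sits in group 9; removing 2 electrons leaves Co²⁺ with 9 − 2 = 7 d electrons.
Configuration: t₂g⁶ eg¹.
Orbital CFSE = 6(-0.4) + 1(0.6) = -1.8Δ_oct = -1.8 × 24575 = -44235 cm⁻¹.
Relative to high-spin t₂g⁵ eg² (2 paired), the low-spin configuration has 1 additional pair, contributing +1 × 15300 = +15300 cm⁻¹.
Combining: -44235 + 15300 = -28935 cm⁻¹.

-28935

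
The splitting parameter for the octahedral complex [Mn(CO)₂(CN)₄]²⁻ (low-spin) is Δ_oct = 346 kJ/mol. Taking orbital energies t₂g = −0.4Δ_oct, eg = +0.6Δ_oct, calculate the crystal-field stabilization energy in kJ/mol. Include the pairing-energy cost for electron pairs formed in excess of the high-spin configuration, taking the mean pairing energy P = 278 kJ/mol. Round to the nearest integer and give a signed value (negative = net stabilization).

-136

Ligand charges: 2×(+0) from CO and 4×(-1) from CN⁻ sum to -4; with overall charge -2, Mn is +2.
Group 7 minus oxidation state +2 gives a d⁵ configuration for Mn²⁺.
The d⁵ electrons fill as t₂g⁵ eg⁰.
The orbital stabilization is -2.0Δ_oct = -2.0 × 346 = -692 kJ/mol.
Pairing penalty: 2 pairs vs 0 in the high-spin reference → 2 extra × P = 556 kJ/mol.
Combining: -692 + 556 = -136 kJ/mol.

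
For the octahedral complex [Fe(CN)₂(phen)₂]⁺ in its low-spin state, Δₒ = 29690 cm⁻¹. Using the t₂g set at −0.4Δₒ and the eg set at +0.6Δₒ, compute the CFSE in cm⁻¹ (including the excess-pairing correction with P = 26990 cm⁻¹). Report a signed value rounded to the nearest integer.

-5400

Ligand charges: 2×(-1) from CN⁻ and 2×(+0) from phen sum to -2; with overall charge +1, Fe is +3.
Group 8 minus oxidation state +3 gives a d⁵ configuration for Fe³⁺.
Electron filling gives t₂g⁵ eg⁰.
The orbital stabilization is -2.0Δₒ = -2.0 × 29690 = -59380 cm⁻¹.
Pairing penalty: 2 pairs vs 0 in the high-spin reference → 2 extra × P = 53980 cm⁻¹.
Combining: -59380 + 53980 = -5400 cm⁻¹.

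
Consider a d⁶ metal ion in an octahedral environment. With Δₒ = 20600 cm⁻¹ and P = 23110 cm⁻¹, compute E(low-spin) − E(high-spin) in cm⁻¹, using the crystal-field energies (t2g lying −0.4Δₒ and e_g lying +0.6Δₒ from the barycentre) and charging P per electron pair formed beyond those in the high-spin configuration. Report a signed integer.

5020

High-spin d⁶ fills as t2g^4 e_g^2 with CFSE 4(−0.4) + 2(+0.6) = -0.4Δₒ = -8240 cm⁻¹.
For low-spin the configuration is t2g^6 e_g^0: orbital energy -2.4 × 20600 = -49440 cm⁻¹, and 2 additional pairs relative to high-spin add 46220 cm⁻¹, giving -3220 cm⁻¹.
Thus E(LS) − E(HS) = 5020 cm⁻¹.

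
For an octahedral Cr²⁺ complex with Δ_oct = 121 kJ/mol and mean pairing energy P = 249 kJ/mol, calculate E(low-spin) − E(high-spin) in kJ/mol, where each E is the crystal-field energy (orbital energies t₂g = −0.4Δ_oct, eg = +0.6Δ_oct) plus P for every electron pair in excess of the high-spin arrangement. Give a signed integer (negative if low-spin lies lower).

128

Cr sits in group 6; removing 2 electrons leaves Cr²⁺ with 6 − 2 = 4 d electrons.
High-spin d⁴ fills as t₂g³ eg¹ with CFSE 3(−0.4) + 1(+0.6) = -0.6Δ_oct = -73 kJ/mol.
For low-spin the configuration is t₂g⁴ eg⁰: orbital energy -1.6 × 121 = -194 kJ/mol, and 1 additional pair relative to high-spin adds 249 kJ/mol, giving 55 kJ/mol.
Thus E(LS) − E(HS) = 128 kJ/mol.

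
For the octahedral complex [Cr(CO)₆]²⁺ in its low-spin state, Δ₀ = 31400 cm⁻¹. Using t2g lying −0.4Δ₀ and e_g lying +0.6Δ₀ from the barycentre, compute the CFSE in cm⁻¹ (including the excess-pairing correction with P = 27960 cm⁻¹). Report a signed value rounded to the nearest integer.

-22280

CO is neutral, so the +2 overall charge sits on Cr: oxidation state +2.
Cr²⁺: group 6, so d-count = 6 − 2 = 4.
Electron filling gives t2g^4 e_g^0.
CFSE(orbital) = 4×(-0.4Δ₀) + 0×(0.6Δ₀) = -1.6Δ₀; with Δ₀ = 31400 cm⁻¹ that is -50240 cm⁻¹.
Relative to high-spin t2g^3 e_g^1 (0 paired), the low-spin configuration has 1 additional pair, contributing +1 × 27960 = +27960 cm⁻¹.
Overall CFSE = -50240 + 27960 = -22280 cm⁻¹.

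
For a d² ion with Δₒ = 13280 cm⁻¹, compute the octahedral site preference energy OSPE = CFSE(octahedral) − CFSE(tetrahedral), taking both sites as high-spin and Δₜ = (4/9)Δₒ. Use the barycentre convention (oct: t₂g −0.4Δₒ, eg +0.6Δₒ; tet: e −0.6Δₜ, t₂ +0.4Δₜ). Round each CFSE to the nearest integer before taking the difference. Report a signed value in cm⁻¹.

-3541

In an octahedral site d² (HS) is t₂g² eg⁰, giving CFSE(oct) = -0.8Δₒ = -10624 cm⁻¹.
Tetrahedral e² t₂⁰ gives -1.2Δₜ = -1.2 × (4/9) × 13280 = -7083 cm⁻¹.
Subtracting, OSPE = -10624 − (-7083) = -3541 cm⁻¹.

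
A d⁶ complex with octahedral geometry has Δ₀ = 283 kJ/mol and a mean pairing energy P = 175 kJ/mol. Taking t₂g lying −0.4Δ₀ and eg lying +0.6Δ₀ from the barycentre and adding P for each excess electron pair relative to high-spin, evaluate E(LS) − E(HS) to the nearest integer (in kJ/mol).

-216

High-spin: t₂g⁴ eg², CFSE = -0.4Δ₀ = -113 kJ/mol.
For low-spin the configuration is t₂g⁶ eg⁰: orbital energy -2.4 × 283 = -679 kJ/mol, and 2 additional pairs relative to high-spin add 350 kJ/mol, giving -329 kJ/mol.
E(LS) − E(HS) = -329 − (-113) = -216 kJ/mol.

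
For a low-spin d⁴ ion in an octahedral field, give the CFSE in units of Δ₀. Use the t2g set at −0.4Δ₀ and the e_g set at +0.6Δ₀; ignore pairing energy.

Configuration: t2g^4 e_g^0.
CFSE = 4(-0.4Δ₀) + 0(0.6Δ₀) = -1.6Δ₀ + 0.0Δ₀ = -1.6Δ₀.

-1.6 Δ₀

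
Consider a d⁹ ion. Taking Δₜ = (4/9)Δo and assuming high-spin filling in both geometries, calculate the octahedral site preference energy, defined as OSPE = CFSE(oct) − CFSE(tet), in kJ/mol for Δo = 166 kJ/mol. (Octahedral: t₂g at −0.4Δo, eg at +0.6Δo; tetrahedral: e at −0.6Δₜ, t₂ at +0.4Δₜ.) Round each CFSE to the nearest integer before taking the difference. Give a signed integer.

-70

Octahedral (high-spin): t2g^6 e_g^3, CFSE = 6(−0.4) + 3(+0.6) = -0.6Δo = -0.6 × 166 = -100 kJ/mol.
In a tetrahedral site the filling is e^4 t2^5: CFSE(tet) = -0.4Δₜ = -0.4 × (4/9)(166) = -30 kJ/mol.
OSPE = -100 − (-30) = -70 kJ/mol.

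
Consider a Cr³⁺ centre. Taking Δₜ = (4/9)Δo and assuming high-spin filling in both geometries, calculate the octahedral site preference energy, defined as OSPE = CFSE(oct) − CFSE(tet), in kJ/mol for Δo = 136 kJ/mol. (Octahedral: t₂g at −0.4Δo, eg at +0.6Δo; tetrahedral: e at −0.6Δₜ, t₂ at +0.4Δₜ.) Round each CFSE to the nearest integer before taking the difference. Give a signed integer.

Cr is in group 6, so Cr³⁺ is d³ (6 − 3 = 3).
Octahedral (high-spin): t₂g³ eg⁰, CFSE = 3(−0.4) + 0(+0.6) = -1.2Δo = -1.2 × 136 = -163 kJ/mol.
Tetrahedral: e² t₂¹, CFSE = 2(−0.6) + 1(+0.4) = -0.8Δₜ = -0.8 × (4/9) × 136 = -48 kJ/mol.
OSPE = -163 − (-48) = -115 kJ/mol.

-115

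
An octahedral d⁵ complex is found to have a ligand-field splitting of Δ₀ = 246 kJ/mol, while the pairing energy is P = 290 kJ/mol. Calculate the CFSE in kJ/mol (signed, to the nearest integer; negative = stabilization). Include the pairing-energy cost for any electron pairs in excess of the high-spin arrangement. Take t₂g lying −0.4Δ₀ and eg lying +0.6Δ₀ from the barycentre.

Here Δ₀ < P (246 < 290), so the high-spin state is favoured.
Filling d⁵ accordingly: t₂g³ eg².
Orbital CFSE = 0.0Δ₀ = 0.0 × 246 = 0 kJ/mol.
High-spin has no excess pairs, so no pairing correction applies.

0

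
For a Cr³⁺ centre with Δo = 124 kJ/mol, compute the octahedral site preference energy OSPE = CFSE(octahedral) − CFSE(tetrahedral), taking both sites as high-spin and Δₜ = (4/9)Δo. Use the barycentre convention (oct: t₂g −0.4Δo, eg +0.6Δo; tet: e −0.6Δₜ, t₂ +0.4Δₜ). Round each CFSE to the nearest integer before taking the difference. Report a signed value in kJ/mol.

Cr³⁺: group 6, so d-count = 6 − 3 = 3.
In an octahedral site d³ (HS) is t₂g³ eg⁰, giving CFSE(oct) = -1.2Δo = -149 kJ/mol.
Tetrahedral e² t₂¹ gives -0.8Δₜ = -0.8 × (4/9) × 124 = -44 kJ/mol.
OSPE = -149 − (-44) = -105 kJ/mol.

-105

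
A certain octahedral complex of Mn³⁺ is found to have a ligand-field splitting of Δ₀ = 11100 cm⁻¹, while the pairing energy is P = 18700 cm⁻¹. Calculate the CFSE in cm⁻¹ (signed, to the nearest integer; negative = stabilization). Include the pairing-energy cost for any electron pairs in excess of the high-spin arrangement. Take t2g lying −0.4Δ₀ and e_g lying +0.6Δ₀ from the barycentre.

-6660

Mn sits in group 7; removing 3 electrons leaves Mn³⁺ with 7 − 3 = 4 d electrons.
Here Δ₀ < P (11100 < 18700), so the high-spin state is favoured.
Filling d⁴ accordingly: t2g^3 e_g^1.
Orbital CFSE = -0.6Δ₀ = -0.6 × 11100 = -6660 cm⁻¹.
High-spin has no excess pairs, so no pairing correction applies.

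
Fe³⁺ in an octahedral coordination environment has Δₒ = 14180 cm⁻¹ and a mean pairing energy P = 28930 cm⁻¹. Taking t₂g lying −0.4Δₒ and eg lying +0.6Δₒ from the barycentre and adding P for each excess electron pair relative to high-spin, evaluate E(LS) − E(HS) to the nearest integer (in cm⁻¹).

29500

Group 8 minus oxidation state +3 gives a d⁵ configuration for Fe³⁺.
In the high-spin limit (t₂g³ eg²) the orbital term is 0.0Δₒ = 0 cm⁻¹, with no excess pairing.
For low-spin the configuration is t₂g⁵ eg⁰: orbital energy -2.0 × 14180 = -28360 cm⁻¹, and 2 additional pairs relative to high-spin add 57860 cm⁻¹, giving 29500 cm⁻¹.
The difference is 29500 − (0) = 29500 cm⁻¹, so high-spin lies lower.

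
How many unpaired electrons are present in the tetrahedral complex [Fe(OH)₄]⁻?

5

Each OH⁻ contributes -1; 4 × (-1) = -4. With overall charge -1, Fe is in the +3 oxidation state.
Fe is in group 8, so Fe³⁺ is d⁵ (8 − 3 = 5).
With tetrahedral geometry the complex is necessarily high-spin.
Configuration: e² t₂³, giving 5 unpaired electrons.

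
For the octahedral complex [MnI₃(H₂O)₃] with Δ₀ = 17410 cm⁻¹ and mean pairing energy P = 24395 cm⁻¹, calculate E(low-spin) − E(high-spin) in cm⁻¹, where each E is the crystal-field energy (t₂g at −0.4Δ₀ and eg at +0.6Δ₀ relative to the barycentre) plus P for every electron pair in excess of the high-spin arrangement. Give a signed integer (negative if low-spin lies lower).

6985

Ligand charges: 3×(-1) from I⁻ and 3×(+0) from H₂O sum to -3; with overall charge +0, Mn is +3.
Mn is in group 7, so Mn³⁺ is d⁴ (7 − 3 = 4).
In the high-spin limit (t₂g³ eg¹) the orbital term is -0.6Δ₀ = -10446 cm⁻¹, with no excess pairing.
Low-spin t₂g⁴ eg⁰ gives -1.6Δ₀ = -27856 cm⁻¹, but forming 1 extra pair costs 1P = 24395 cm⁻¹, so E(LS) = -27856 + 24395 = -3461 cm⁻¹.
Thus E(LS) − E(HS) = 6985 cm⁻¹.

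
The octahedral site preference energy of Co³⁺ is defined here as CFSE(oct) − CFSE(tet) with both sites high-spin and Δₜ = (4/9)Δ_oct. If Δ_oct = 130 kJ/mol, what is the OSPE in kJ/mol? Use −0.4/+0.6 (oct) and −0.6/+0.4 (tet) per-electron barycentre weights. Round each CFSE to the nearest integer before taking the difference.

-17

Co sits in group 9; removing 3 electrons leaves Co³⁺ with 9 − 3 = 6 d electrons.
Octahedral (high-spin): t2g^4 e_g^2, CFSE = 4(−0.4) + 2(+0.6) = -0.4Δ_oct = -0.4 × 130 = -52 kJ/mol.
Tetrahedral: e^3 t2^3, CFSE = 3(−0.6) + 3(+0.4) = -0.6Δₜ = -0.6 × (4/9) × 130 = -35 kJ/mol.
OSPE = -52 − (-35) = -17 kJ/mol.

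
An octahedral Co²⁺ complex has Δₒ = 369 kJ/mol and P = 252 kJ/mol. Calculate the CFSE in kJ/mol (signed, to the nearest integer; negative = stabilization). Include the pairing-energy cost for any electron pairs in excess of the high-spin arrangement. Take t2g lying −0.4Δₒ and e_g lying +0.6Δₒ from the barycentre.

Co²⁺: group 9, so d-count = 9 − 2 = 7.
With Δₒ > P the complex is low-spin.
Filling d⁷ accordingly: t2g^6 e_g^1.
Orbital CFSE = -1.8Δₒ = -1.8 × 369 = -664 kJ/mol.
Excess pairs vs high-spin: 3 − 2 = 1; pairing cost = +252 kJ/mol.
Net CFSE = -664 + 252 = -412 kJ/mol.

-412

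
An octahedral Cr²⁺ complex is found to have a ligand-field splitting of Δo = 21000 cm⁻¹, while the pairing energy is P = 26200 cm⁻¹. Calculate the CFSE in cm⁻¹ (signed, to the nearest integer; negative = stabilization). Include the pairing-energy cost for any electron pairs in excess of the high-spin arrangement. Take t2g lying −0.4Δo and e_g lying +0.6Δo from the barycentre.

Cr sits in group 6; removing 2 electrons leaves Cr²⁺ with 6 − 2 = 4 d electrons.
Since Δo = 21000 cm⁻¹ < P = 26200 cm⁻¹, the complex adopts the high-spin configuration.
That gives t2g^3 e_g^1.
Orbital CFSE = -0.6Δo = -0.6 × 21000 = -12600 cm⁻¹.
High-spin has no excess pairs, so no pairing correction applies.

-12600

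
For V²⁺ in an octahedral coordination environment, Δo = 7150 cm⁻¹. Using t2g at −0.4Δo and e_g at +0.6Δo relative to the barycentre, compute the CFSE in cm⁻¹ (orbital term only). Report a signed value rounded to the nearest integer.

V sits in group 5; removing 2 electrons leaves V²⁺ with 5 − 2 = 3 d electrons.
For octahedral d³ the high- and low-spin configurations coincide.
The d³ electrons fill as t2g^3 e_g^0.
CFSE(orbital) = 3×(-0.4Δo) + 0×(0.6Δo) = -1.2Δo; with Δo = 7150 cm⁻¹ that is -8580 cm⁻¹.

-8580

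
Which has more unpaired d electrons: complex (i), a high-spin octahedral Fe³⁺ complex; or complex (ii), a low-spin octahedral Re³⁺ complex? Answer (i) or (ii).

(i)

(i): Fe is in group 8, so Fe³⁺ is d⁵ (8 − 3 = 5); t2g^3 e_g^2 → 5 unpaired.
(ii): Group 7 minus oxidation state +3 gives a d⁴ configuration for Re³⁺; t2g^4 e_g^0 → 2 unpaired.
So (i) has more unpaired electrons.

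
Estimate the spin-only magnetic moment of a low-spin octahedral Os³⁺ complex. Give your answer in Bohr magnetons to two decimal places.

1.73 Bohr magnetons

Os³⁺: group 8, so d-count = 8 − 3 = 5.
Configuration: t2g^5 e_g^0 → 1 unpaired electron.
μ(spin-only) = √[1(1+2)] = √3 ≈ 1.73 Bohr magnetons.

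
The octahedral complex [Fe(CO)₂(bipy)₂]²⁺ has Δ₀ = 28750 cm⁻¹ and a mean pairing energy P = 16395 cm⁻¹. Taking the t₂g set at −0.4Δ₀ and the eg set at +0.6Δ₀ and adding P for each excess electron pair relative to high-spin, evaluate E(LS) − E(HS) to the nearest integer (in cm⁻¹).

-24710

Ligand charges: 2×(+0) from CO and 2×(+0) from bipy sum to +0; with overall charge +2, Fe is +2.
Fe is in group 8, so Fe²⁺ is d⁶ (8 − 2 = 6).
High-spin: t₂g⁴ eg², CFSE = -0.4Δ₀ = -11500 cm⁻¹.
Low-spin t₂g⁶ eg⁰ gives -2.4Δ₀ = -69000 cm⁻¹, but forming 2 extra pairs costs 2P = 32790 cm⁻¹, so E(LS) = -69000 + 32790 = -36210 cm⁻¹.
The difference is -36210 − (-11500) = -24710 cm⁻¹, so low-spin lies lower.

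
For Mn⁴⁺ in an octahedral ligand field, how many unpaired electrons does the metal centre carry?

3

Mn⁴⁺: group 7, so d-count = 7 − 4 = 3.
Configuration: t2g^3 e_g^0, giving 3 unpaired electrons.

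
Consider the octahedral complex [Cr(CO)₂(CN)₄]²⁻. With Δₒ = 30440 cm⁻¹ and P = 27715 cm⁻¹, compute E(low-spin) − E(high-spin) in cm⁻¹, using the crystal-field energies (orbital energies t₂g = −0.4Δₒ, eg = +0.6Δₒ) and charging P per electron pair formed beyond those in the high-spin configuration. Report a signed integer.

Ligand charges: 2×(+0) from CO and 4×(-1) from CN⁻ sum to -4; with overall charge -2, Cr is +2.
Cr²⁺: group 6, so d-count = 6 − 2 = 4.
High-spin: t₂g³ eg¹, CFSE = -0.6Δₒ = -18264 cm⁻¹.
For low-spin the configuration is t₂g⁴ eg⁰: orbital energy -1.6 × 30440 = -48704 cm⁻¹, and 1 additional pair relative to high-spin adds 27715 cm⁻¹, giving -20989 cm⁻¹.
Thus E(LS) − E(HS) = -2725 cm⁻¹.

-2725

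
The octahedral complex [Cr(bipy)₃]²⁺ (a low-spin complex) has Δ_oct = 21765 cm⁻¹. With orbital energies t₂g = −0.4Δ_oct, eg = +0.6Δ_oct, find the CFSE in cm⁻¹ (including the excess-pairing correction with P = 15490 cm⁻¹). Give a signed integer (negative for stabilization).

bipy is neutral, so the +2 overall charge sits on Cr: oxidation state +2.
Group 6 minus oxidation state +2 gives a d⁴ configuration for Cr²⁺.
Electron filling gives t₂g⁴ eg⁰.
Orbital CFSE = 4(-0.4) + 0(0.6) = -1.6Δ_oct = -1.6 × 21765 = -34824 cm⁻¹.
Pairing penalty: 1 pair vs 0 in the high-spin reference → 1 extra × P = 15490 cm⁻¹.
Overall CFSE = -34824 + 15490 = -19334 cm⁻¹.

-19334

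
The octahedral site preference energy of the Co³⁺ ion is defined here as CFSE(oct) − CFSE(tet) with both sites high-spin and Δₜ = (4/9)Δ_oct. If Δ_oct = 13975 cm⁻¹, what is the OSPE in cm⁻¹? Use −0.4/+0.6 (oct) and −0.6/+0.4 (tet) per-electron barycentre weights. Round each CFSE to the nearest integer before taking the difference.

Co sits in group 9; removing 3 electrons leaves Co³⁺ with 9 − 3 = 6 d electrons.
In an octahedral site d⁶ (HS) is t₂g⁴ eg², giving CFSE(oct) = -0.4Δ_oct = -5590 cm⁻¹.
In a tetrahedral site the filling is e³ t₂³: CFSE(tet) = -0.6Δₜ = -0.6 × (4/9)(13975) = -3727 cm⁻¹.
OSPE = -5590 − (-3727) = -1863 cm⁻¹.

-1863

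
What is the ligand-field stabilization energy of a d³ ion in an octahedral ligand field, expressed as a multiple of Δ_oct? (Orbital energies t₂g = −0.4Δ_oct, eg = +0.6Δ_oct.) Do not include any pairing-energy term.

Configuration: t₂g³ eg⁰.
CFSE = 3(-0.4Δ_oct) + 0(0.6Δ_oct) = -1.2Δ_oct + 0.0Δ_oct = -1.2Δ_oct.

-1.2 Δ_oct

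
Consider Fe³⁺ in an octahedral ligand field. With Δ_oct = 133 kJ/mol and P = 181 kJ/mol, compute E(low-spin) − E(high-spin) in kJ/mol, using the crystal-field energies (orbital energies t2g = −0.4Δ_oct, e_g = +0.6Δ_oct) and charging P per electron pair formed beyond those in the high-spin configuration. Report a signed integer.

96

Fe is in group 8, so Fe³⁺ is d⁵ (8 − 3 = 5).
In the high-spin limit (t2g^3 e_g^2) the orbital term is 0.0Δ_oct = 0 kJ/mol, with no excess pairing.
Low-spin: t2g^5 e_g^0, orbital CFSE = -2.0Δ_oct = -266 kJ/mol; plus 2 excess pairs × P = +362 kJ/mol; total 96 kJ/mol.
E(LS) − E(HS) = 96 − (0) = 96 kJ/mol.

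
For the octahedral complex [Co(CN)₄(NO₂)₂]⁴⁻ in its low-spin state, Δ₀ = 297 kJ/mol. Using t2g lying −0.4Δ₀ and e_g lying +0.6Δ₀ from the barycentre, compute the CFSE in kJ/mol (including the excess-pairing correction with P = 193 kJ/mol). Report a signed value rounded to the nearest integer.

-342

Ligand charges: 4×(-1) from CN⁻ and 2×(-1) from NO₂⁻ sum to -6; with overall charge -4, Co is +2.
Co²⁺: group 9, so d-count = 9 − 2 = 7.
Electron filling gives t2g^6 e_g^1.
Orbital CFSE = 6(-0.4) + 1(0.6) = -1.8Δ₀ = -1.8 × 297 = -535 kJ/mol.
Pairing penalty: 3 pairs vs 2 in the high-spin reference → 1 extra × P = 193 kJ/mol.
Net CFSE = -535 + 193 = -342 kJ/mol.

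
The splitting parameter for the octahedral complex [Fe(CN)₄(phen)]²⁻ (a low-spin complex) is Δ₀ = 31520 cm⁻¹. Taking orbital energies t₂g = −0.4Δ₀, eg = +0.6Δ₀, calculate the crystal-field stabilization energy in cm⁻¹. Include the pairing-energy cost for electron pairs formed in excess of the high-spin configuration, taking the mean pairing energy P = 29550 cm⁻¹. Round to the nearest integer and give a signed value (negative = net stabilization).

Ligand charges: 4×(-1) from CN⁻ and 1×(+0) from phen sum to -4; with overall charge -2, Fe is +2.
Fe sits in group 8; removing 2 electrons leaves Fe²⁺ with 8 − 2 = 6 d electrons.
Electron filling gives t₂g⁶ eg⁰.
The orbital stabilization is -2.4Δ₀ = -2.4 × 31520 = -75648 cm⁻¹.
High-spin d⁶ would be t₂g⁴ eg² with 1 pair; low-spin has 3, so 2 excess pairs cost +2P = +59100 cm⁻¹.
Combining: -75648 + 59100 = -16548 cm⁻¹.

-16548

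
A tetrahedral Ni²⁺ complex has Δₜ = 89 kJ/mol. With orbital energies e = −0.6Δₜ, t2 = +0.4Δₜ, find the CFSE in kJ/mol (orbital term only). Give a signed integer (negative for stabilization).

Ni sits in group 10; removing 2 electrons leaves Ni²⁺ with 10 − 2 = 8 d electrons.
With tetrahedral geometry the complex is necessarily high-spin.
Electron filling gives e^4 t2^4.
The orbital stabilization is -0.8Δₜ = -0.8 × 89 = -71 kJ/mol.

-71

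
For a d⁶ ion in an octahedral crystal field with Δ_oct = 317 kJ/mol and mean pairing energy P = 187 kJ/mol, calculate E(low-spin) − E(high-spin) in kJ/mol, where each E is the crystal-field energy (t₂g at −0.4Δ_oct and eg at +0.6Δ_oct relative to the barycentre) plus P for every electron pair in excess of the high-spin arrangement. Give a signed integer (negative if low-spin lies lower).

-260

High-spin: t₂g⁴ eg², CFSE = -0.4Δ_oct = -127 kJ/mol.
Low-spin: t₂g⁶ eg⁰, orbital CFSE = -2.4Δ_oct = -761 kJ/mol; plus 2 excess pairs × P = +374 kJ/mol; total -387 kJ/mol.
Thus E(LS) − E(HS) = -260 kJ/mol.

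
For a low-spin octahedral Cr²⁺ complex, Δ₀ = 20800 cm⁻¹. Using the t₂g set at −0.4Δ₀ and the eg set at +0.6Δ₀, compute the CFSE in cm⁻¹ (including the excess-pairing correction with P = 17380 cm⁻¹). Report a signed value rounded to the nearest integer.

-15900

Cr is in group 6, so Cr²⁺ is d⁴ (6 − 2 = 4).
Configuration: t₂g⁴ eg⁰.
Orbital CFSE = 4(-0.4) + 0(0.6) = -1.6Δ₀ = -1.6 × 20800 = -33280 cm⁻¹.
High-spin d⁴ would be t₂g³ eg¹ with 0 pairs; low-spin has 1, so 1 excess pair costs +1P = +17380 cm⁻¹.
Combining: -33280 + 17380 = -15900 cm⁻¹.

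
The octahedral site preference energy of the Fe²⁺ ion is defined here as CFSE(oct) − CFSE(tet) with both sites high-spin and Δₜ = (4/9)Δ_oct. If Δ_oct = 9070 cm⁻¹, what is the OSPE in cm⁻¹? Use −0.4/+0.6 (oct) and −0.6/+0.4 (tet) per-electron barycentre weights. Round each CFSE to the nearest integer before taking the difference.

Fe is in group 8, so Fe²⁺ is d⁶ (8 − 2 = 6).
In an octahedral site d⁶ (HS) is t₂g⁴ eg², giving CFSE(oct) = -0.4Δ_oct = -3628 cm⁻¹.
In a tetrahedral site the filling is e³ t₂³: CFSE(tet) = -0.6Δₜ = -0.6 × (4/9)(9070) = -2419 cm⁻¹.
OSPE = CFSE(oct) − CFSE(tet) = -3628 − (-2419) = -1209 cm⁻¹.

-1209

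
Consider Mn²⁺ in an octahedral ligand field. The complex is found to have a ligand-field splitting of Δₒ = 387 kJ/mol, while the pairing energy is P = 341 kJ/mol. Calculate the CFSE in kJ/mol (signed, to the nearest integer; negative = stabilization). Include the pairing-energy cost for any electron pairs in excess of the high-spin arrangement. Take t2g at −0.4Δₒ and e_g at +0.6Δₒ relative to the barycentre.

Mn sits in group 7; removing 2 electrons leaves Mn²⁺ with 7 − 2 = 5 d electrons.
Δₒ > P, so pairing is preferred: the ground state is low-spin.
Filling d⁵ accordingly: t2g^5 e_g^0.
Orbital CFSE = -2.0Δₒ = -2.0 × 387 = -774 kJ/mol.
Excess pairs vs high-spin: 2 − 0 = 2; pairing cost = +682 kJ/mol.
Net CFSE = -774 + 682 = -92 kJ/mol.

-92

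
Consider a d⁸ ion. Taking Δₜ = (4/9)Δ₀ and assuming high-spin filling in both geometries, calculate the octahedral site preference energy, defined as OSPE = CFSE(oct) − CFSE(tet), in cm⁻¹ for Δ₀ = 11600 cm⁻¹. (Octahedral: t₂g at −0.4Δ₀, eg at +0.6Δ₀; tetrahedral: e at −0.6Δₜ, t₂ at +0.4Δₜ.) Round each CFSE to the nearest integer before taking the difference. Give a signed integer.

Octahedral (high-spin): t₂g⁶ eg², CFSE = 6(−0.4) + 2(+0.6) = -1.2Δ₀ = -1.2 × 11600 = -13920 cm⁻¹.
In a tetrahedral site the filling is e⁴ t₂⁴: CFSE(tet) = -0.8Δₜ = -0.8 × (4/9)(11600) = -4124 cm⁻¹.
Subtracting, OSPE = -13920 − (-4124) = -9796 cm⁻¹.

-9796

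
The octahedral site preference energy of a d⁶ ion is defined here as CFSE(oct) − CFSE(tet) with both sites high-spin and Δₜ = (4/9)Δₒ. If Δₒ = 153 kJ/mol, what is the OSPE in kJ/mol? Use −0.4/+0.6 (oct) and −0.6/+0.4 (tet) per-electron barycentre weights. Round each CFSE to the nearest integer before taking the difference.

Octahedral (high-spin): t₂g⁴ eg², CFSE = 4(−0.4) + 2(+0.6) = -0.4Δₒ = -0.4 × 153 = -61 kJ/mol.
Tetrahedral e³ t₂³ gives -0.6Δₜ = -0.6 × (4/9) × 153 = -41 kJ/mol.
OSPE = -61 − (-41) = -20 kJ/mol.

-20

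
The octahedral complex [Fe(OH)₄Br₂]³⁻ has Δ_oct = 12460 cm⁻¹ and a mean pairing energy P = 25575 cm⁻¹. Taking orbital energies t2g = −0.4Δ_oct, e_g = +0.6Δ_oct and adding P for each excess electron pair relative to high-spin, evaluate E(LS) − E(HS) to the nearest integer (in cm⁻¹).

Ligand charges: 4×(-1) from OH⁻ and 2×(-1) from Br⁻ sum to -6; with overall charge -3, Fe is +3.
Fe sits in group 8; removing 3 electrons leaves Fe³⁺ with 8 − 3 = 5 d electrons.
High-spin: t2g^3 e_g^2, CFSE = 0.0Δ_oct = 0 cm⁻¹.
For low-spin the configuration is t2g^5 e_g^0: orbital energy -2.0 × 12460 = -24920 cm⁻¹, and 2 additional pairs relative to high-spin add 51150 cm⁻¹, giving 26230 cm⁻¹.
E(LS) − E(HS) = 26230 − (0) = 26230 cm⁻¹.

26230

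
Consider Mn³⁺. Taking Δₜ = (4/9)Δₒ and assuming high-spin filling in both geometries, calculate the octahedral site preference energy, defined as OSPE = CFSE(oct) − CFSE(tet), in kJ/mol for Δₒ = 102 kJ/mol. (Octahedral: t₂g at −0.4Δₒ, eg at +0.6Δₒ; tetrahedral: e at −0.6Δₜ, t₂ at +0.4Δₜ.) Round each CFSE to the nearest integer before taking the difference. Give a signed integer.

Group 7 minus oxidation state +3 gives a d⁴ configuration for Mn³⁺.
In an octahedral site d⁴ (HS) is t2g^3 e_g^1, giving CFSE(oct) = -0.6Δₒ = -61 kJ/mol.
Tetrahedral: e^2 t2^2, CFSE = 2(−0.6) + 2(+0.4) = -0.4Δₜ = -0.4 × (4/9) × 102 = -18 kJ/mol.
Subtracting, OSPE = -61 − (-18) = -43 kJ/mol.

-43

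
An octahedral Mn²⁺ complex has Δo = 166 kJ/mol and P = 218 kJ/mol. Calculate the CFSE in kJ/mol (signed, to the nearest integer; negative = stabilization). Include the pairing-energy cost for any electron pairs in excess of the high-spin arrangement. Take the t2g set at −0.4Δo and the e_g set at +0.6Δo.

0

Group 7 minus oxidation state +2 gives a d⁵ configuration for Mn²⁺.
With Δo < P the complex is high-spin.
That gives t2g^3 e_g^2.
Orbital CFSE = 0.0Δo = 0.0 × 166 = 0 kJ/mol.
High-spin has no excess pairs, so no pairing correction applies.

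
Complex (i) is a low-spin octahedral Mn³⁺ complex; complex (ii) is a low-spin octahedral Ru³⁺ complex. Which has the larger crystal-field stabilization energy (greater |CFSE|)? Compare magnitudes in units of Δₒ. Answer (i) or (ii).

(ii)

(i): Mn is in group 7, so Mn³⁺ is d⁴ (7 − 3 = 4); t2g^4 e_g^0, CFSE = -1.6Δₒ.
(ii): Ru³⁺: group 8, so d-count = 8 − 3 = 5; t2g^5 e_g^0, CFSE = -2.0Δₒ.
So (ii) has the larger |CFSE|.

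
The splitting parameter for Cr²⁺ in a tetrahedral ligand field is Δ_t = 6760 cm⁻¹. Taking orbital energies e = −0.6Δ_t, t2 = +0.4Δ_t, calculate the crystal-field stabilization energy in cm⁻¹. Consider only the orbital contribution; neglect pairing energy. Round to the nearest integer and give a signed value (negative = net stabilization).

Cr²⁺: group 6, so d-count = 6 − 2 = 4.
With tetrahedral geometry the complex is necessarily high-spin.
Configuration: e^2 t2^2.
CFSE(orbital) = 2×(-0.6Δ_t) + 2×(0.4Δ_t) = -0.4Δ_t; with Δ_t = 6760 cm⁻¹ that is -2704 cm⁻¹.

-2704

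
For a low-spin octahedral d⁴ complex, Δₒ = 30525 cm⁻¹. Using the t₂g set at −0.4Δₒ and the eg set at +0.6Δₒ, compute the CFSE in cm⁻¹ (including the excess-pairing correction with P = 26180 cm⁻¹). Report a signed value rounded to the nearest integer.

-22660

The d⁴ electrons fill as t₂g⁴ eg⁰.
CFSE(orbital) = 4×(-0.4Δₒ) + 0×(0.6Δₒ) = -1.6Δₒ; with Δₒ = 30525 cm⁻¹ that is -48840 cm⁻¹.
Pairing penalty: 1 pair vs 0 in the high-spin reference → 1 extra × P = 26180 cm⁻¹.
Overall CFSE = -48840 + 26180 = -22660 cm⁻¹.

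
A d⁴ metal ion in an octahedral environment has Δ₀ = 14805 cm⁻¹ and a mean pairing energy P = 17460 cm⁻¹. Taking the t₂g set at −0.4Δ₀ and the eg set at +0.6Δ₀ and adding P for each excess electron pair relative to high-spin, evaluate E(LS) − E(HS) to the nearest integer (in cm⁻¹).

2655

High-spin: t₂g³ eg¹, CFSE = -0.6Δ₀ = -8883 cm⁻¹.
Low-spin: t₂g⁴ eg⁰, orbital CFSE = -1.6Δ₀ = -23688 cm⁻¹; plus 1 excess pair × P = +17460 cm⁻¹; total -6228 cm⁻¹.
Thus E(LS) − E(HS) = 2655 cm⁻¹.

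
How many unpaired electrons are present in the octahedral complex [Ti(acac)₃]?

1

Each acac⁻ contributes -1; 3 × (-1) = -3. With overall charge +0, Ti is in the +3 oxidation state.
Group 4 minus oxidation state +3 gives a d¹ configuration for Ti³⁺.
Configuration: t₂g¹ eg⁰, giving 1 unpaired electron.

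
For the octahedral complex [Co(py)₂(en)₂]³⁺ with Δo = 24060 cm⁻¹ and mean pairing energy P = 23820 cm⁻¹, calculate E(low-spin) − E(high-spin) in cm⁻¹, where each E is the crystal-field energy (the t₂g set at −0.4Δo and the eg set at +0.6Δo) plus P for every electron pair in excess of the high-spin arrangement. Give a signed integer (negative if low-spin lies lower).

Ligand charges: 2×(+0) from py and 2×(+0) from en sum to +0; with overall charge +3, Co is +3.
Group 9 minus oxidation state +3 gives a d⁶ configuration for Co³⁺.
High-spin d⁶ fills as t₂g⁴ eg² with CFSE 4(−0.4) + 2(+0.6) = -0.4Δo = -9624 cm⁻¹.
Low-spin t₂g⁶ eg⁰ gives -2.4Δo = -57744 cm⁻¹, but forming 2 extra pairs costs 2P = 47640 cm⁻¹, so E(LS) = -57744 + 47640 = -10104 cm⁻¹.
The difference is -10104 − (-9624) = -480 cm⁻¹, so low-spin lies lower.

-480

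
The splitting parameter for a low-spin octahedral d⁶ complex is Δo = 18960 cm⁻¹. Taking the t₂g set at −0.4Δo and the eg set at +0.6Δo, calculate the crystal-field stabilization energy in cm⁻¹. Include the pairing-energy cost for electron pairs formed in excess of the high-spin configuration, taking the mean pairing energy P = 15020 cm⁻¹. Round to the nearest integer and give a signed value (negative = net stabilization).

Electron filling gives t₂g⁶ eg⁰.
Orbital CFSE = 6(-0.4) + 0(0.6) = -2.4Δo = -2.4 × 18960 = -45504 cm⁻¹.
High-spin d⁶ would be t₂g⁴ eg² with 1 pair; low-spin has 3, so 2 excess pairs cost +2P = +30040 cm⁻¹.
Net CFSE = -45504 + 30040 = -15464 cm⁻¹.

-15464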